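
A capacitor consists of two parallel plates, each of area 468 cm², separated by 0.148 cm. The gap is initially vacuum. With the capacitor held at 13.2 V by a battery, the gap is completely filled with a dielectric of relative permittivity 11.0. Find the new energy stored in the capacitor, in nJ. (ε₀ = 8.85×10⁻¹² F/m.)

268 nJ

A = 468 cm² = 4.68×10⁻² m².
Initially C₁ = ε₀A/d = 8.85×10⁻¹² × 4.68×10⁻² / 1.48×10⁻³ = 2.80×10⁻¹⁰ F.
U₁ = 2.44×10⁻⁸ J.
Battery connected ⇒ V is held fixed. C₂ = 11.0 C₁ and U = ½CV², so U₂/U₁ = C₂/C₁ = 11.0.
U₂ = 11.0 × 2.44×10⁻⁸ = 2.68×10⁻⁷ J.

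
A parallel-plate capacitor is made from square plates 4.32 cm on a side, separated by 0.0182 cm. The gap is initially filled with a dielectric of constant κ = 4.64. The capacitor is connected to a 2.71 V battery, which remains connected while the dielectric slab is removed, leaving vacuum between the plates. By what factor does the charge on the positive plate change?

Q₂/Q₁ ≈ 0.216

Battery connected ⇒ V is held fixed.
C₂ = 0.216 C₁ and Q = CV, so Q₂/Q₁ = C₂/C₁ = 0.216.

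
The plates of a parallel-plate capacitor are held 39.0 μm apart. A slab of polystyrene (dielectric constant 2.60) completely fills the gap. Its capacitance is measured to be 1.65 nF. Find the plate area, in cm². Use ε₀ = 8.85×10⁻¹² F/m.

28.0 cm²

A = Cd/(κε₀) = 1.65×10⁻⁹ × 3.90×10⁻⁵ / (2.60 × 8.85×10⁻¹²) = 2.80×10⁻³ m².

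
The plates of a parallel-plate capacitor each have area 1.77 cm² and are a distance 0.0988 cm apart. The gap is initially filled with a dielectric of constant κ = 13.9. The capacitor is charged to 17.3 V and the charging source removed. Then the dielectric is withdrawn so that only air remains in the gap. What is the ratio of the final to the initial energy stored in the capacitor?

U₂/U₁ ≈ 13.9

Isolated ⇒ Q is held fixed.
C₂ = 0.0719 C₁ and U = Q²/(2C), so U₂/U₁ = C₁/C₂ = 13.9.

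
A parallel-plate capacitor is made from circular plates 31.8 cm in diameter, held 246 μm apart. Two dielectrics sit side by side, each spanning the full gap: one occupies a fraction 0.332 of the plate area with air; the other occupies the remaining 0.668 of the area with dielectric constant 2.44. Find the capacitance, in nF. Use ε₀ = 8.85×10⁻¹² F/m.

C ≈ 5.61 nF

A = π(31.8/2 cm)² = 7.94×10⁻² m².
Side-by-side slabs ⇒ two capacitors in parallel, each spanning the full gap.
C₁ = κ₁ε₀A₁/d = 1.00 × 8.85×10⁻¹² × 2.64×10⁻² / 2.46×10⁻⁴ = 9.49×10⁻¹⁰ F.
C₂ = κ₂ε₀A₂/d = 2.44 × 8.85×10⁻¹² × 5.31×10⁻² / 2.46×10⁻⁴ = 4.66×10⁻⁹ F.
C = C₁ + C₂ = 5.61×10⁻⁹ F.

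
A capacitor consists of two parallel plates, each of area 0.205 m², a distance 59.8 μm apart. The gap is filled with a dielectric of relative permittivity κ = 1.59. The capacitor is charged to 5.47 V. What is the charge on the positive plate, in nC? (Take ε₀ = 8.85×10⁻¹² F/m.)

C = κε₀A/d = 1.59 × 8.85×10⁻¹² × 0.205 / 5.98×10⁻⁵ = 4.82×10⁻⁸ F.
Q = CV = 4.82×10⁻⁸ × 5.47 = 2.64×10⁻⁷ C.

264 nC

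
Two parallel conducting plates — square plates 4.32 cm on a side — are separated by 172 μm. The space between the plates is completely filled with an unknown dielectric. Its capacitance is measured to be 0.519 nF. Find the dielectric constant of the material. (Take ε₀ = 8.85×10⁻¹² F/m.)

A = (4.32 cm)² = 1.87×10⁻³ m².
κ = Cd/(ε₀A) = 5.19×10⁻¹⁰ × 1.72×10⁻⁴ / (8.85×10⁻¹² × 1.87×10⁻³) = 5.40.

κ ≈ 5.40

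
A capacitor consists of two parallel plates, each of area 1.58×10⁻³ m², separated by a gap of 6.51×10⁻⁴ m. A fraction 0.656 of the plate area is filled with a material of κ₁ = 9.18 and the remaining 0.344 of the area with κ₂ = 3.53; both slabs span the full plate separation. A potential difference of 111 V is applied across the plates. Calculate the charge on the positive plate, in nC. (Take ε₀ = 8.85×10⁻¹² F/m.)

Q ≈ 17.3 nC

Side-by-side slabs ⇒ two capacitors in parallel, each spanning the full gap.
C₁ = κ₁ε₀A₁/d = 9.18 × 8.85×10⁻¹² × 1.04×10⁻³ / 6.51×10⁻⁴ = 1.29×10⁻¹⁰ F.
C₂ = κ₂ε₀A₂/d = 3.53 × 8.85×10⁻¹² × 5.44×10⁻⁴ / 6.51×10⁻⁴ = 2.61×10⁻¹¹ F.
C = C₁ + C₂ = 1.55×10⁻¹⁰ F.
Q = CV = 1.55×10⁻¹⁰ × 111 = 1.73×10⁻⁸ C.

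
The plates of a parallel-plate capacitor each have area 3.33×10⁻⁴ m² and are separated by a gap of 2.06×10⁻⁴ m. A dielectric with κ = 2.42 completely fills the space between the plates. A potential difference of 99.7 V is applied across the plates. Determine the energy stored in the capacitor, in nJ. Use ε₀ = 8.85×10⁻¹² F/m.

172 nJ

C = κε₀A/d = 2.42 × 8.85×10⁻¹² × 3.33×10⁻⁴ / 2.06×10⁻⁴ = 3.46×10⁻¹¹ F.
U = ½CV² = ½ × 3.46×10⁻¹¹ × (99.7)² = 1.72×10⁻⁷ J.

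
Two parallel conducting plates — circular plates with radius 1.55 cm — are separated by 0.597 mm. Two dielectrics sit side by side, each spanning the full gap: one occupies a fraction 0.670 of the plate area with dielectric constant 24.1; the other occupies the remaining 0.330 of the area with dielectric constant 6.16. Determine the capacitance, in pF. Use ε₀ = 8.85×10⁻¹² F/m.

C ≈ 203 pF

A = π(1.55 cm)² = 7.55×10⁻⁴ m².
Side-by-side slabs ⇒ two capacitors in parallel, each spanning the full gap.
C₁ = κ₁ε₀A₁/d = 24.1 × 8.85×10⁻¹² × 5.06×10⁻⁴ / 5.97×10⁻⁴ = 1.81×10⁻¹⁰ F.
C₂ = κ₂ε₀A₂/d = 6.16 × 8.85×10⁻¹² × 2.49×10⁻⁴ / 5.97×10⁻⁴ = 2.27×10⁻¹¹ F.
C = C₁ + C₂ = 2.03×10⁻¹⁰ F.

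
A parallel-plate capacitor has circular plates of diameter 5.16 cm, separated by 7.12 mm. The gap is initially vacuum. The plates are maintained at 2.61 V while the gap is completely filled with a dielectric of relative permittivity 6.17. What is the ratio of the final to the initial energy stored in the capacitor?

U₂/U₁ ≈ 6.17

Battery connected ⇒ V is held fixed.
C₂ = 6.17 C₁ and U = ½CV², so U₂/U₁ = C₂/C₁ = 6.17.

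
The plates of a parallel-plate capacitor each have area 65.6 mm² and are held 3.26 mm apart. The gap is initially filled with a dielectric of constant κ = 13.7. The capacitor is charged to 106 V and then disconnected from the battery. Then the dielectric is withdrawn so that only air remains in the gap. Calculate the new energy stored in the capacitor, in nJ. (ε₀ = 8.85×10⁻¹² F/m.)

A = 65.6 mm² = 6.56×10⁻⁵ m².
Initially C₁ = κε₀A/d = 13.7 × 8.85×10⁻¹² × 6.56×10⁻⁵ / 3.26×10⁻³ = 2.44×10⁻¹² F.
U₁ = 1.37×10⁻⁸ J.
Isolated ⇒ Q is held fixed. C₂ = 0.0730 C₁ and U = Q²/(2C), so U₂/U₁ = C₁/C₂ = 13.7.
U₂ = 13.7 × 1.37×10⁻⁸ = 1.88×10⁻⁷ J.

U ≈ 188 nJ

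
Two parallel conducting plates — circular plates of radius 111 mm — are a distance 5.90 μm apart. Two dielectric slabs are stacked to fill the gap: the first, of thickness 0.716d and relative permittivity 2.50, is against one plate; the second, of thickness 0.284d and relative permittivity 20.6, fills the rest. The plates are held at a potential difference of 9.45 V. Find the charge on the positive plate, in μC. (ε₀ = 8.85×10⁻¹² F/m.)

A = π(111 mm)² = 3.87×10⁻² m².
Stacked slabs ⇒ two capacitors in series, each with the full plate area.
C₁ = κ₁ε₀A/d₁ = 2.50 × 8.85×10⁻¹² × 3.87×10⁻² / 4.22×10⁻⁶ = 2.03×10⁻⁷ F.
C₂ = κ₂ε₀A/d₂ = 20.6 × 8.85×10⁻¹² × 3.87×10⁻² / 1.68×10⁻⁶ = 4.21×10⁻⁶ F.
C = (1/C₁ + 1/C₂)⁻¹ = 1.93×10⁻⁷ F.
Q = CV = 1.93×10⁻⁷ × 9.45 = 1.83×10⁻⁶ C.

Q ≈ 1.83 μC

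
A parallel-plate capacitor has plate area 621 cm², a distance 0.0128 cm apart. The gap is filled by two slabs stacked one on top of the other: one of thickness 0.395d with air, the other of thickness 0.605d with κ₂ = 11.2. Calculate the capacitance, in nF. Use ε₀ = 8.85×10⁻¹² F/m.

C ≈ 9.56 nF

A = 621 cm² = 6.21×10⁻² m².
Stacked slabs ⇒ two capacitors in series, each with the full plate area.
C₁ = κ₁ε₀A/d₁ = 1.00 × 8.85×10⁻¹² × 6.21×10⁻² / 5.06×10⁻⁵ = 1.09×10⁻⁸ F.
C₂ = κ₂ε₀A/d₂ = 11.2 × 8.85×10⁻¹² × 6.21×10⁻² / 7.74×10⁻⁵ = 7.95×10⁻⁸ F.
C = (1/C₁ + 1/C₂)⁻¹ = 9.56×10⁻⁹ F.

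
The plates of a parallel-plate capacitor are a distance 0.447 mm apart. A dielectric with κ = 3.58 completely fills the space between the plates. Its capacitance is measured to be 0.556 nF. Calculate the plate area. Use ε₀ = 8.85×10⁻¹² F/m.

A = Cd/(κε₀) = 5.56×10⁻¹⁰ × 4.47×10⁻⁴ / (3.58 × 8.85×10⁻¹²) = 7.84×10⁻³ m².

78.4 cm²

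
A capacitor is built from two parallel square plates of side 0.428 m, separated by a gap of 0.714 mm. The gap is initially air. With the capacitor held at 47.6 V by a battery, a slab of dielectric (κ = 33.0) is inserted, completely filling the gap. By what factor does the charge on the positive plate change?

Q₂/Q₁ ≈ 33.0

Battery connected ⇒ V is held fixed.
C₂ = 33.0 C₁ and Q = CV, so Q₂/Q₁ = C₂/C₁ = 33.0.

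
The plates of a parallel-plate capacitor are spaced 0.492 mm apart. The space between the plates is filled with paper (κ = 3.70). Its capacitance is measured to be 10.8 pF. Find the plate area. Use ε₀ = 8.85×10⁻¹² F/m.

1.62 cm²

A = Cd/(κε₀) = 1.08×10⁻¹¹ × 4.92×10⁻⁴ / (3.70 × 8.85×10⁻¹²) = 1.62×10⁻⁴ m².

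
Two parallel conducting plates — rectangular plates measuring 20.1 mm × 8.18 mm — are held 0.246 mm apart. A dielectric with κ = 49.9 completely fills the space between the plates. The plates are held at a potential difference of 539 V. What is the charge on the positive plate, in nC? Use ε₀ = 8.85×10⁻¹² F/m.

A = 20.1 × 8.18 mm² = 1.64×10⁻⁴ m².
C = κε₀A/d = 49.9 × 8.85×10⁻¹² × 1.64×10⁻⁴ / 2.46×10⁻⁴ = 2.95×10⁻¹⁰ F.
Q = CV = 2.95×10⁻¹⁰ × 539 = 1.59×10⁻⁷ C.

Q ≈ 159 nC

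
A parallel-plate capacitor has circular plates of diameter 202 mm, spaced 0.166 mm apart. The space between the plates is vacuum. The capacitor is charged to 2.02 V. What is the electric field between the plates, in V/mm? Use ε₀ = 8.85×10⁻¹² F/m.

E ≈ 12.2 V/mm

E = V/d = 2.02 / 1.66×10⁻⁴ = 1.22×10⁴ V/m.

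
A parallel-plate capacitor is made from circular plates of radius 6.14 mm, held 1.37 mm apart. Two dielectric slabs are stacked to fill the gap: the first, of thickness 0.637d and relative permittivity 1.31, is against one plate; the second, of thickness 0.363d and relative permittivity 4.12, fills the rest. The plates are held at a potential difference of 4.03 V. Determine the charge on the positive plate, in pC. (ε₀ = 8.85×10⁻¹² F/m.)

5.37 pC

A = π(6.14 mm)² = 1.18×10⁻⁴ m².
Stacked slabs ⇒ two capacitors in series, each with the full plate area.
C₁ = κ₁ε₀A/d₁ = 1.31 × 8.85×10⁻¹² × 1.18×10⁻⁴ / 8.73×10⁻⁴ = 1.57×10⁻¹² F.
C₂ = κ₂ε₀A/d₂ = 4.12 × 8.85×10⁻¹² × 1.18×10⁻⁴ / 4.97×10⁻⁴ = 8.68×10⁻¹² F.
C = (1/C₁ + 1/C₂)⁻¹ = 1.33×10⁻¹² F.
Q = CV = 1.33×10⁻¹² × 4.03 = 5.37×10⁻¹² C.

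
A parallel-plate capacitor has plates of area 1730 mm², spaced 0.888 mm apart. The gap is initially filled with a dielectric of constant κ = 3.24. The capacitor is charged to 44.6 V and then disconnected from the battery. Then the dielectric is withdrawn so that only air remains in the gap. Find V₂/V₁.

Isolated ⇒ Q is held fixed.
C₂ = 0.309 C₁ and V = Q/C, so V₂/V₁ = C₁/C₂ = 3.24.

3.24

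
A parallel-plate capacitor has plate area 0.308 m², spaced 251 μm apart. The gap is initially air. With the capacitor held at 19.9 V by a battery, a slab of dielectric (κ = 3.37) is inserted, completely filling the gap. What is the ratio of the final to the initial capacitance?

C = κε₀A/d scales with κ, so C₂/C₁ = κ = 3.37.

C₂/C₁ ≈ 3.37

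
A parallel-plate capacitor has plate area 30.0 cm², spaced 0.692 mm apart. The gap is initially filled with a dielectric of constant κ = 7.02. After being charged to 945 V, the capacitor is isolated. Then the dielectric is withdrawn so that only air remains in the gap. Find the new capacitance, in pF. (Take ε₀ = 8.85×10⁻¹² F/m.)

A = 30.0 cm² = 3.00×10⁻³ m².
Initially C₁ = κε₀A/d = 7.02 × 8.85×10⁻¹² × 3.00×10⁻³ / 6.92×10⁻⁴ = 2.69×10⁻¹⁰ F.
C = κε₀A/d scales with κ, so C₂/C₁ = 1/κ = 1/7.02 = 0.142.
C₂ = 0.142 × 2.69×10⁻¹⁰ = 3.84×10⁻¹¹ F.

C ≈ 38.4 pF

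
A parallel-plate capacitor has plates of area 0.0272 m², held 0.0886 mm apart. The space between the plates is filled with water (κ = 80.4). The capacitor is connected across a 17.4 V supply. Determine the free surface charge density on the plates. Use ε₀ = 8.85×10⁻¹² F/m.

C = κε₀A/d = 80.4 × 8.85×10⁻¹² × 2.72×10⁻² / 8.86×10⁻⁵ = 2.18×10⁻⁷ F.
σ = Q/A = CV/A = 2.18×10⁻⁷ × 17.4 / 2.72×10⁻² = 1.40×10⁻⁴ C/m².

σ ≈ 14.0 nC/cm²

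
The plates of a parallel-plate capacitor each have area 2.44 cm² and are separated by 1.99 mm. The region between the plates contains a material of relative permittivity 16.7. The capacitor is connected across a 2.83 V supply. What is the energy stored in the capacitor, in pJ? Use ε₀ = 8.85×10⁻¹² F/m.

72.6 pJ

A = 2.44 cm² = 2.44×10⁻⁴ m².
C = κε₀A/d = 16.7 × 8.85×10⁻¹² × 2.44×10⁻⁴ / 1.99×10⁻³ = 1.81×10⁻¹¹ F.
U = ½CV² = ½ × 1.81×10⁻¹¹ × (2.83)² = 7.26×10⁻¹¹ J.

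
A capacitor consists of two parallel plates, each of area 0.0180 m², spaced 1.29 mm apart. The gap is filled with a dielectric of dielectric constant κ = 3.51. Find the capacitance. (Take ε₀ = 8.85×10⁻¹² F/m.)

433 pF

C = κε₀A/d = 3.51 × 8.85×10⁻¹² × 1.80×10⁻² / 1.29×10⁻³ = 4.33×10⁻¹⁰ F.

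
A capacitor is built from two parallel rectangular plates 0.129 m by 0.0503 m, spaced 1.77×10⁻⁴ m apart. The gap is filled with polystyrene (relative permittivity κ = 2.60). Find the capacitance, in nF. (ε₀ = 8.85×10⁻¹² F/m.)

A = 0.129 × 0.0503 m² = 6.49×10⁻³ m².
C = κε₀A/d = 2.60 × 8.85×10⁻¹² × 6.49×10⁻³ / 1.77×10⁻⁴ = 8.44×10⁻¹⁰ F.

0.844 nF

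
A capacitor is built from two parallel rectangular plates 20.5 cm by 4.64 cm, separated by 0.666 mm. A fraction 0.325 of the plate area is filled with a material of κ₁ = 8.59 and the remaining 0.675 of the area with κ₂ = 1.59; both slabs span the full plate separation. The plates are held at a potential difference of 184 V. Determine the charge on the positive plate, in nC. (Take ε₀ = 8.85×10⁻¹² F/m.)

A = 20.5 × 4.64 cm² = 9.51×10⁻³ m².
Side-by-side slabs ⇒ two capacitors in parallel, each spanning the full gap.
C₁ = κ₁ε₀A₁/d = 8.59 × 8.85×10⁻¹² × 3.09×10⁻³ / 6.66×10⁻⁴ = 3.53×10⁻¹⁰ F.
C₂ = κ₂ε₀A₂/d = 1.59 × 8.85×10⁻¹² × 6.42×10⁻³ / 6.66×10⁻⁴ = 1.36×10⁻¹⁰ F.
C = C₁ + C₂ = 4.89×10⁻¹⁰ F.
Q = CV = 4.89×10⁻¹⁰ × 184 = 8.99×10⁻⁸ C.

89.9 nC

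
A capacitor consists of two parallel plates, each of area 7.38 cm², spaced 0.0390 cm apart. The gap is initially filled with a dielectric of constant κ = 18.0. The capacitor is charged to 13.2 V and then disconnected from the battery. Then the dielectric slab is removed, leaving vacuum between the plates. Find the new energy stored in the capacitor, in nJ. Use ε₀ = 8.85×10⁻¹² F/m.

473 nJ

A = 7.38 cm² = 7.38×10⁻⁴ m².
Initially C₁ = κε₀A/d = 18.0 × 8.85×10⁻¹² × 7.38×10⁻⁴ / 3.90×10⁻⁴ = 3.01×10⁻¹⁰ F.
U₁ = 2.63×10⁻⁸ J.
Isolated ⇒ Q is held fixed. C₂ = 0.0556 C₁ and U = Q²/(2C), so U₂/U₁ = C₁/C₂ = 18.0.
U₂ = 18.0 × 2.63×10⁻⁸ = 4.73×10⁻⁷ J.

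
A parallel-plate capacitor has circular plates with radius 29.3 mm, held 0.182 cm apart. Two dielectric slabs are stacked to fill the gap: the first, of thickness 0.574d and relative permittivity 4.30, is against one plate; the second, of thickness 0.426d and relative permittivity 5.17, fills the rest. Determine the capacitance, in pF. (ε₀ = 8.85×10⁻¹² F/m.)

C ≈ 60.7 pF

A = π(29.3 mm)² = 2.70×10⁻³ m².
Stacked slabs ⇒ two capacitors in series, each with the full plate area.
C₁ = κ₁ε₀A/d₁ = 4.30 × 8.85×10⁻¹² × 2.70×10⁻³ / 1.04×10⁻³ = 9.82×10⁻¹¹ F.
C₂ = κ₂ε₀A/d₂ = 5.17 × 8.85×10⁻¹² × 2.70×10⁻³ / 7.75×10⁻⁴ = 1.59×10⁻¹⁰ F.
C = (1/C₁ + 1/C₂)⁻¹ = 6.07×10⁻¹¹ F.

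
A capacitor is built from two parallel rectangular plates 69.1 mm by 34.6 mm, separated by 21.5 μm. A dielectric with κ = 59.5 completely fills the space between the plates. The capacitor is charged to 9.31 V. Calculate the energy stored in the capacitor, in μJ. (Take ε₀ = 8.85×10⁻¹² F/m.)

A = 69.1 × 34.6 mm² = 2.39×10⁻³ m².
C = κε₀A/d = 59.5 × 8.85×10⁻¹² × 2.39×10⁻³ / 2.15×10⁻⁵ = 5.86×10⁻⁸ F.
U = ½CV² = ½ × 5.86×10⁻⁸ × (9.31)² = 2.54×10⁻⁶ J.

2.54 μJ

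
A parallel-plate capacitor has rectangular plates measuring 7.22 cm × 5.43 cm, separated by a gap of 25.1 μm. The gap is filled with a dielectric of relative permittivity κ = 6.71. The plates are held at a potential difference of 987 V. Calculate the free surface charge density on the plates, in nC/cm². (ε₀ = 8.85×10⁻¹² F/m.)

σ ≈ 234 nC/cm²

A = 7.22 × 5.43 cm² = 3.92×10⁻³ m².
C = κε₀A/d = 6.71 × 8.85×10⁻¹² × 3.92×10⁻³ / 2.51×10⁻⁵ = 9.28×10⁻⁹ F.
σ = Q/A = CV/A = 9.28×10⁻⁹ × 987 / 3.92×10⁻³ = 2.34×10⁻³ C/m².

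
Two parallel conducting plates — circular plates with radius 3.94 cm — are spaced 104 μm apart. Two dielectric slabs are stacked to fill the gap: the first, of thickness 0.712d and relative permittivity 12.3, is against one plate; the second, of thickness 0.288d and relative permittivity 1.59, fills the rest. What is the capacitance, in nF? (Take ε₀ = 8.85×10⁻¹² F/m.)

A = π(3.94 cm)² = 4.88×10⁻³ m².
Stacked slabs ⇒ two capacitors in series, each with the full plate area.
C₁ = κ₁ε₀A/d₁ = 12.3 × 8.85×10⁻¹² × 4.88×10⁻³ / 7.40×10⁻⁵ = 7.17×10⁻⁹ F.
C₂ = κ₂ε₀A/d₂ = 1.59 × 8.85×10⁻¹² × 4.88×10⁻³ / 3.00×10⁻⁵ = 2.29×10⁻⁹ F.
C = (1/C₁ + 1/C₂)⁻¹ = 1.74×10⁻⁹ F.

C ≈ 1.74 nF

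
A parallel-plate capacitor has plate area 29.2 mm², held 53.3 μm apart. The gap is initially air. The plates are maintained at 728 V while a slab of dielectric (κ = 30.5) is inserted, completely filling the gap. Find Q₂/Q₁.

Q₂/Q₁ ≈ 30.5

Battery connected ⇒ V is held fixed.
C₂ = 30.5 C₁ and Q = CV, so Q₂/Q₁ = C₂/C₁ = 30.5.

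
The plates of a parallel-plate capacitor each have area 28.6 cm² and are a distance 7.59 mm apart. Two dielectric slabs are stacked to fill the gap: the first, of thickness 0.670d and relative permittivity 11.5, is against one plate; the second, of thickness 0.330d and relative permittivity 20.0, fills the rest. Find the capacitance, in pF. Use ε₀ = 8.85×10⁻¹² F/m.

A = 28.6 cm² = 2.86×10⁻³ m².
Stacked slabs ⇒ two capacitors in series, each with the full plate area.
C₁ = κ₁ε₀A/d₁ = 11.5 × 8.85×10⁻¹² × 2.86×10⁻³ / 5.09×10⁻³ = 5.72×10⁻¹¹ F.
C₂ = κ₂ε₀A/d₂ = 20.0 × 8.85×10⁻¹² × 2.86×10⁻³ / 2.50×10⁻³ = 2.02×10⁻¹⁰ F.
C = (1/C₁ + 1/C₂)⁻¹ = 4.46×10⁻¹¹ F.

C ≈ 44.6 pF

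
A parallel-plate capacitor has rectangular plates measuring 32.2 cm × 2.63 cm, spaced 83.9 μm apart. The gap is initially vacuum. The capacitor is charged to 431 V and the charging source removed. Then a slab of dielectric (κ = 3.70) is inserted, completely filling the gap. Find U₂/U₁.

Isolated ⇒ Q is held fixed.
C₂ = 3.70 C₁ and U = Q²/(2C), so U₂/U₁ = C₁/C₂ = 0.270.

U₂/U₁ ≈ 0.270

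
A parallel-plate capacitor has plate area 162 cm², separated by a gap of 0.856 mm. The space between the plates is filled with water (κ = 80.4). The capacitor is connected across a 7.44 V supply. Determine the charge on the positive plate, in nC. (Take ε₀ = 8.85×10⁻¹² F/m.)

Q ≈ 100 nC

A = 162 cm² = 1.62×10⁻² m².
C = κε₀A/d = 80.4 × 8.85×10⁻¹² × 1.62×10⁻² / 8.56×10⁻⁴ = 1.35×10⁻⁸ F.
Q = CV = 1.35×10⁻⁸ × 7.44 = 1.00×10⁻⁷ C.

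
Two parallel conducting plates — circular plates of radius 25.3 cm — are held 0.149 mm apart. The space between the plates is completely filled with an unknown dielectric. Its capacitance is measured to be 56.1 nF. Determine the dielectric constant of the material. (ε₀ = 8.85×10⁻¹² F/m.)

A = π(25.3 cm)² = 0.201 m².
κ = Cd/(ε₀A) = 5.61×10⁻⁸ × 1.49×10⁻⁴ / (8.85×10⁻¹² × 0.201) = 4.70.

κ ≈ 4.70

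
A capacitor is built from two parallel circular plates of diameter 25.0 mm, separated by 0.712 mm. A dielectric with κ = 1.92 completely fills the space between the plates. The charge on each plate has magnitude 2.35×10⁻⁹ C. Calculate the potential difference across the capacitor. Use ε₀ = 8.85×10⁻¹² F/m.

A = π(25.0/2 mm)² = 4.91×10⁻⁴ m².
C = κε₀A/d = 1.92 × 8.85×10⁻¹² × 4.91×10⁻⁴ / 7.12×10⁻⁴ = 1.17×10⁻¹¹ F.
V = Q/C = 2.35×10⁻⁹ / 1.17×10⁻¹¹ = 2.01×10² V.

201 V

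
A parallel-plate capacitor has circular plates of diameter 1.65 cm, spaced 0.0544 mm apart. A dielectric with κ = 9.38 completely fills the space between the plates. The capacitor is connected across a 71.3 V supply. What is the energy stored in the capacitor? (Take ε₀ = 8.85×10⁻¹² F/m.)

A = π(1.65/2 cm)² = 2.14×10⁻⁴ m².
C = κε₀A/d = 9.38 × 8.85×10⁻¹² × 2.14×10⁻⁴ / 5.44×10⁻⁵ = 3.26×10⁻¹⁰ F.
U = ½CV² = ½ × 3.26×10⁻¹⁰ × (71.3)² = 8.29×10⁻⁷ J.

U ≈ 0.829 μJ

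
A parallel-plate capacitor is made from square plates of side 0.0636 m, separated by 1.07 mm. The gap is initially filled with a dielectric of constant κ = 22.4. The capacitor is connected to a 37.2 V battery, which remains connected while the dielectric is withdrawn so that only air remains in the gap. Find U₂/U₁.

Battery connected ⇒ V is held fixed.
C₂ = 0.0446 C₁ and U = ½CV², so U₂/U₁ = C₂/C₁ = 0.0446.

0.0446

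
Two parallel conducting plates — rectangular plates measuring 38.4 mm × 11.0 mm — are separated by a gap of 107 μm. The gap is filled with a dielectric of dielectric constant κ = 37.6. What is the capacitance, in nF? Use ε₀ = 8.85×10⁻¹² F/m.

A = 38.4 × 11.0 mm² = 4.22×10⁻⁴ m².
C = κε₀A/d = 37.6 × 8.85×10⁻¹² × 4.22×10⁻⁴ / 1.07×10⁻⁴ = 1.31×10⁻⁹ F.

C ≈ 1.31 nF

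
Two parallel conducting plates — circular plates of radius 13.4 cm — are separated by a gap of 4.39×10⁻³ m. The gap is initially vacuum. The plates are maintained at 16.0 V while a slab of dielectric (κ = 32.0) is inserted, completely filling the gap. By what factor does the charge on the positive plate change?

Battery connected ⇒ V is held fixed.
C₂ = 32.0 C₁ and Q = CV, so Q₂/Q₁ = C₂/C₁ = 32.0.

Q₂/Q₁ ≈ 32.0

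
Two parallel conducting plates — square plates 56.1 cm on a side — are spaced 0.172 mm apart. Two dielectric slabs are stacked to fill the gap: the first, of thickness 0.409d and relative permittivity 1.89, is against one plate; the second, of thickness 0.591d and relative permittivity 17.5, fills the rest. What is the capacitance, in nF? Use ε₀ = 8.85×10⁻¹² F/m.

A = (56.1 cm)² = 0.315 m².
Stacked slabs ⇒ two capacitors in series, each with the full plate area.
C₁ = κ₁ε₀A/d₁ = 1.89 × 8.85×10⁻¹² × 0.315 / 7.03×10⁻⁵ = 7.48×10⁻⁸ F.
C₂ = κ₂ε₀A/d₂ = 17.5 × 8.85×10⁻¹² × 0.315 / 1.02×10⁻⁴ = 4.80×10⁻⁷ F.
C = (1/C₁ + 1/C₂)⁻¹ = 6.47×10⁻⁸ F.

64.7 nF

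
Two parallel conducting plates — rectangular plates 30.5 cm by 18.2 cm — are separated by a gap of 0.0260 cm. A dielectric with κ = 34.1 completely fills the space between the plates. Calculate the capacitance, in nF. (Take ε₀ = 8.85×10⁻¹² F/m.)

C ≈ 64.4 nF

A = 30.5 × 18.2 cm² = 5.55×10⁻² m².
C = κε₀A/d = 34.1 × 8.85×10⁻¹² × 5.55×10⁻² / 2.60×10⁻⁴ = 6.44×10⁻⁸ F.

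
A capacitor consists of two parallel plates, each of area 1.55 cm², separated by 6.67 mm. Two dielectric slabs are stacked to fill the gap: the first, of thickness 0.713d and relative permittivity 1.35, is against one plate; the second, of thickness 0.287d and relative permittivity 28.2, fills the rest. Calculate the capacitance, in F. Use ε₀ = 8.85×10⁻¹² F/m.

C ≈ 3.82×10⁻¹³ F

A = 1.55 cm² = 1.55×10⁻⁴ m².
Stacked slabs ⇒ two capacitors in series, each with the full plate area.
C₁ = κ₁ε₀A/d₁ = 1.35 × 8.85×10⁻¹² × 1.55×10⁻⁴ / 4.76×10⁻³ = 3.89×10⁻¹³ F.
C₂ = κ₂ε₀A/d₂ = 28.2 × 8.85×10⁻¹² × 1.55×10⁻⁴ / 1.91×10⁻³ = 2.02×10⁻¹¹ F.
C = (1/C₁ + 1/C₂)⁻¹ = 3.82×10⁻¹³ F.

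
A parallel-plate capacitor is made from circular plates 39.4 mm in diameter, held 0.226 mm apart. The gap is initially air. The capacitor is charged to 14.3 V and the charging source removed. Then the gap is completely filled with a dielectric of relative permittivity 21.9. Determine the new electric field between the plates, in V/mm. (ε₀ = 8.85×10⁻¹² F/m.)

E ≈ 2.89 V/mm

A = π(39.4/2 mm)² = 1.22×10⁻³ m².
Initially C₁ = ε₀A/d = 8.85×10⁻¹² × 1.22×10⁻³ / 2.26×10⁻⁴ = 4.77×10⁻¹¹ F.
E₁ = 6.33×10⁴ V/m.
Isolated ⇒ Q is held fixed. V₂ = Q/C₂ = V₁/21.9; E = V/d, so E₂/E₁ = (V₂/V₁)(d₁/d₂) = 0.0457.
E₂ = 0.0457 × 6.33×10⁴ = 2.89×10³ V/m.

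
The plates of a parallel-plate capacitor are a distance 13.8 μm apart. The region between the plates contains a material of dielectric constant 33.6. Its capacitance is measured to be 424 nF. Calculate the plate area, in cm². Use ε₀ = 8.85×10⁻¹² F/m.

197 cm²

A = Cd/(κε₀) = 4.24×10⁻⁷ × 1.38×10⁻⁵ / (33.6 × 8.85×10⁻¹²) = 1.97×10⁻² m².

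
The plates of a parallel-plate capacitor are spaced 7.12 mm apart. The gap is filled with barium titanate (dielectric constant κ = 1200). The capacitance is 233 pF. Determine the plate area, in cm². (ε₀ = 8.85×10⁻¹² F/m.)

A = Cd/(κε₀) = 2.33×10⁻¹⁰ × 7.12×10⁻³ / (1200 × 8.85×10⁻¹²) = 1.56×10⁻⁴ m².

1.56 cm²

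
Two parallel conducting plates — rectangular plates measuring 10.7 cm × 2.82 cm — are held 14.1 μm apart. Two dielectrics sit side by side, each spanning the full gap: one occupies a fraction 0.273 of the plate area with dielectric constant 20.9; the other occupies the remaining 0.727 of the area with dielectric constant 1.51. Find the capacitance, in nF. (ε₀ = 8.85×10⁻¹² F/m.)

A = 10.7 × 2.82 cm² = 3.02×10⁻³ m².
Side-by-side slabs ⇒ two capacitors in parallel, each spanning the full gap.
C₁ = κ₁ε₀A₁/d = 20.9 × 8.85×10⁻¹² × 8.24×10⁻⁴ / 1.41×10⁻⁵ = 1.08×10⁻⁸ F.
C₂ = κ₂ε₀A₂/d = 1.51 × 8.85×10⁻¹² × 2.19×10⁻³ / 1.41×10⁻⁵ = 2.08×10⁻⁹ F.
C = C₁ + C₂ = 1.29×10⁻⁸ F.

12.9 nF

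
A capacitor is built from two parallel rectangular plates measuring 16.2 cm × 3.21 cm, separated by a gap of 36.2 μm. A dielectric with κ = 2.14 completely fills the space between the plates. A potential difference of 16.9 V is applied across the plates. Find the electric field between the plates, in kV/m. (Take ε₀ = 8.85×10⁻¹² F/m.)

E ≈ 467 kV/m

E = V/d = 16.9 / 3.62×10⁻⁵ = 4.67×10⁵ V/m.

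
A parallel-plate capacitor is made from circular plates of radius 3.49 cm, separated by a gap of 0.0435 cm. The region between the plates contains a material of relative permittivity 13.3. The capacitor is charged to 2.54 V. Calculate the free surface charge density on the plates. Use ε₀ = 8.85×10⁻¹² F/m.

A = π(3.49 cm)² = 3.83×10⁻³ m².
C = κε₀A/d = 13.3 × 8.85×10⁻¹² × 3.83×10⁻³ / 4.35×10⁻⁴ = 1.04×10⁻⁹ F.
σ = Q/A = CV/A = 1.04×10⁻⁹ × 2.54 / 3.83×10⁻³ = 6.87×10⁻⁷ C/m².

σ ≈ 0.687 μC/m²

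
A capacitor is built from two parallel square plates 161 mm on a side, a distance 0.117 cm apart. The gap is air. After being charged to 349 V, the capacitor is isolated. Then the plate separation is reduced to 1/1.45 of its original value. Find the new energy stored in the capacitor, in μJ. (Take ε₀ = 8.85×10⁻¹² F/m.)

A = (161 mm)² = 2.59×10⁻² m².
Initially C₁ = ε₀A/d = 8.85×10⁻¹² × 2.59×10⁻² / 1.17×10⁻³ = 1.96×10⁻¹⁰ F.
U₁ = 1.19×10⁻⁵ J.
Isolated ⇒ Q is held fixed. C₂ = 1.45 C₁ and U = Q²/(2C), so U₂/U₁ = C₁/C₂ = 0.690.
U₂ = 0.690 × 1.19×10⁻⁵ = 8.23×10⁻⁶ J.

U ≈ 8.23 μJ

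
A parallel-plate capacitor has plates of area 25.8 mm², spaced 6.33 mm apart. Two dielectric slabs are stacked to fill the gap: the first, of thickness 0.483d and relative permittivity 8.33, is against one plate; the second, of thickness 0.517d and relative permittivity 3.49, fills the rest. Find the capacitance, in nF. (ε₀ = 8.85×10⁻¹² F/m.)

C ≈ 1.75×10⁻⁴ nF

A = 25.8 mm² = 2.58×10⁻⁵ m².
Stacked slabs ⇒ two capacitors in series, each with the full plate area.
C₁ = κ₁ε₀A/d₁ = 8.33 × 8.85×10⁻¹² × 2.58×10⁻⁵ / 3.06×10⁻³ = 6.22×10⁻¹³ F.
C₂ = κ₂ε₀A/d₂ = 3.49 × 8.85×10⁻¹² × 2.58×10⁻⁵ / 3.27×10⁻³ = 2.43×10⁻¹³ F.
C = (1/C₁ + 1/C₂)⁻¹ = 1.75×10⁻¹³ F.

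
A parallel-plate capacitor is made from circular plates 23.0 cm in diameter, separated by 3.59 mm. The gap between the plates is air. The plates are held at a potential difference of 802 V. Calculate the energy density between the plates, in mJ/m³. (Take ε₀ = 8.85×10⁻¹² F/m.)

221 mJ/m³

E = V/d = 802 / 3.59×10⁻³ = 2.23×10⁵ V/m.
u = ½ε₀E² = ½ × 8.85×10⁻¹² × (2.23×10⁵)² = 0.221 J/m³.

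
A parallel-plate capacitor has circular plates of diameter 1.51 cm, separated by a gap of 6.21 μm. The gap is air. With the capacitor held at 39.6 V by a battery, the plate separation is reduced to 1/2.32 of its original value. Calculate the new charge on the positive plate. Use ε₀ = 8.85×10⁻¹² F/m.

23.4 nC

A = π(1.51/2 cm)² = 1.79×10⁻⁴ m².
Initially C₁ = ε₀A/d = 8.85×10⁻¹² × 1.79×10⁻⁴ / 6.21×10⁻⁶ = 2.55×10⁻¹⁰ F.
Q₁ = 1.01×10⁻⁸ C.
Battery connected ⇒ V is held fixed. C₂ = 2.32 C₁ and Q = CV, so Q₂/Q₁ = C₂/C₁ = 2.32.
Q₂ = 2.32 × 1.01×10⁻⁸ = 2.34×10⁻⁸ C.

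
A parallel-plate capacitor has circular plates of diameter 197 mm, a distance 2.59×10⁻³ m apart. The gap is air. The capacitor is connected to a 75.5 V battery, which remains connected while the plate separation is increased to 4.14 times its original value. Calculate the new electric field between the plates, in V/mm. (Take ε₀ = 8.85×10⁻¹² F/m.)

7.04 V/mm

A = π(197/2 mm)² = 3.05×10⁻² m².
Initially C₁ = ε₀A/d = 8.85×10⁻¹² × 3.05×10⁻² / 2.59×10⁻³ = 1.04×10⁻¹⁰ F.
E₁ = 2.92×10⁴ V/m.
Battery connected ⇒ V is held fixed. E = V/d, so E₂/E₁ = d₁/d₂ = 0.242.
E₂ = 0.242 × 2.92×10⁴ = 7.04×10³ V/m.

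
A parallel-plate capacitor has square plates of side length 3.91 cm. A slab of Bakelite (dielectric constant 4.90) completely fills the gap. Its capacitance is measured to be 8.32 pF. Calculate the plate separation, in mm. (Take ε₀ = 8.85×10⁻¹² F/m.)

7.97 mm

A = (3.91 cm)² = 1.53×10⁻³ m².
d = κε₀A/C = 4.90 × 8.85×10⁻¹² × 1.53×10⁻³ / 8.32×10⁻¹² = 7.97×10⁻³ m.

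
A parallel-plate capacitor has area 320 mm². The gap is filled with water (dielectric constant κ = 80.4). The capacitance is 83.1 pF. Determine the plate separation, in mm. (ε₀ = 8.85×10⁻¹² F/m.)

d ≈ 2.74 mm

A = 320 mm² = 3.20×10⁻⁴ m².
d = κε₀A/C = 80.4 × 8.85×10⁻¹² × 3.20×10⁻⁴ / 8.31×10⁻¹¹ = 2.74×10⁻³ m.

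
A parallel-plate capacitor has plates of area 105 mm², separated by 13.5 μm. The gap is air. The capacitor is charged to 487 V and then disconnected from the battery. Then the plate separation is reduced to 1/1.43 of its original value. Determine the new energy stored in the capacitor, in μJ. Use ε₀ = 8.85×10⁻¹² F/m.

A = 105 mm² = 1.05×10⁻⁴ m².
Initially C₁ = ε₀A/d = 8.85×10⁻¹² × 1.05×10⁻⁴ / 1.35×10⁻⁵ = 6.88×10⁻¹¹ F.
U₁ = 8.16×10⁻⁶ J.
Isolated ⇒ Q is held fixed. C₂ = 1.43 C₁ and U = Q²/(2C), so U₂/U₁ = C₁/C₂ = 0.699.
U₂ = 0.699 × 8.16×10⁻⁶ = 5.71×10⁻⁶ J.

U ≈ 5.71 μJ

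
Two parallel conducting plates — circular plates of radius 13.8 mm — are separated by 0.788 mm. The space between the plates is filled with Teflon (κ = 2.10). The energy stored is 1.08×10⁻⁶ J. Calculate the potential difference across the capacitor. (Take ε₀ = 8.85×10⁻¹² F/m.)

V ≈ 391 V

A = π(13.8 mm)² = 5.98×10⁻⁴ m².
C = κε₀A/d = 2.10 × 8.85×10⁻¹² × 5.98×10⁻⁴ / 7.88×10⁻⁴ = 1.41×10⁻¹¹ F.
V = √(2U/C) = √(2 × 1.08×10⁻⁶ / 1.41×10⁻¹¹) = 3.91×10² V.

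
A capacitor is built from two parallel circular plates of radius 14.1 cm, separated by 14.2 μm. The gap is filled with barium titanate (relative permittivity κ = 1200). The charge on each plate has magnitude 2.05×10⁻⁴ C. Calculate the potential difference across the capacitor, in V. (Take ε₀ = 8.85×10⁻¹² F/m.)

A = π(14.1 cm)² = 6.25×10⁻² m².
C = κε₀A/d = 1200 × 8.85×10⁻¹² × 6.25×10⁻² / 1.42×10⁻⁵ = 4.67×10⁻⁵ F.
V = Q/C = 2.05×10⁻⁴ / 4.67×10⁻⁵ = 4.39 V.

V ≈ 4.39 V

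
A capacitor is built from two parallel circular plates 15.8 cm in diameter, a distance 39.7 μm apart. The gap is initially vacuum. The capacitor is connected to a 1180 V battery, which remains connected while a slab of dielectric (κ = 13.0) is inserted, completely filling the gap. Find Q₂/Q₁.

Battery connected ⇒ V is held fixed.
C₂ = 13.0 C₁ and Q = CV, so Q₂/Q₁ = C₂/C₁ = 13.0.

Q₂/Q₁ ≈ 13.0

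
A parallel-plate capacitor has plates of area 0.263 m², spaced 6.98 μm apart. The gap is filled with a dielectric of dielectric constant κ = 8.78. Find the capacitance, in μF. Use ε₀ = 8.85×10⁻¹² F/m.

C ≈ 2.93 μF

C = κε₀A/d = 8.78 × 8.85×10⁻¹² × 0.263 / 6.98×10⁻⁶ = 2.93×10⁻⁶ F.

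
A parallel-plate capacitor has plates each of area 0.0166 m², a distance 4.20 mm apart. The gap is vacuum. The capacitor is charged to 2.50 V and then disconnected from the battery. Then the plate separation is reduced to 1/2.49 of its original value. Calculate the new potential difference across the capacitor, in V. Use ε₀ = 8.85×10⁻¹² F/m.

Initially C₁ = ε₀A/d = 8.85×10⁻¹² × 1.66×10⁻² / 4.20×10⁻³ = 3.50×10⁻¹¹ F.
V₁ = 2.50 V.
Isolated ⇒ Q is held fixed. C₂ = 2.49 C₁ and V = Q/C, so V₂/V₁ = C₁/C₂ = 0.402.
V₂ = 0.402 × 2.50 = 1.00 V.

1.00 V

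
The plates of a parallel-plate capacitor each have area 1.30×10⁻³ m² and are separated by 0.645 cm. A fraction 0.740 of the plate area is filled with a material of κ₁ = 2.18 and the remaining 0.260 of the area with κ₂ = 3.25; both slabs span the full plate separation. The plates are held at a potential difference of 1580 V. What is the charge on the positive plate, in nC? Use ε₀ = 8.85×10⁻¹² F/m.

Side-by-side slabs ⇒ two capacitors in parallel, each spanning the full gap.
C₁ = κ₁ε₀A₁/d = 2.18 × 8.85×10⁻¹² × 9.62×10⁻⁴ / 6.45×10⁻³ = 2.88×10⁻¹² F.
C₂ = κ₂ε₀A₂/d = 3.25 × 8.85×10⁻¹² × 3.38×10⁻⁴ / 6.45×10⁻³ = 1.51×10⁻¹² F.
C = C₁ + C₂ = 4.38×10⁻¹² F.
Q = CV = 4.38×10⁻¹² × 1580 = 6.93×10⁻⁹ C.

Q ≈ 6.93 nC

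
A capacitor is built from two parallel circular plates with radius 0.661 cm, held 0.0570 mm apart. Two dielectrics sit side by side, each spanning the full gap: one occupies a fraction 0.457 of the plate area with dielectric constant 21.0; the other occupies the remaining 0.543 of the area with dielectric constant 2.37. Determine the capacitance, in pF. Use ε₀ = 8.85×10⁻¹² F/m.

A = π(0.661 cm)² = 1.37×10⁻⁴ m².
Side-by-side slabs ⇒ two capacitors in parallel, each spanning the full gap.
C₁ = κ₁ε₀A₁/d = 21.0 × 8.85×10⁻¹² × 6.27×10⁻⁵ / 5.70×10⁻⁵ = 2.05×10⁻¹⁰ F.
C₂ = κ₂ε₀A₂/d = 2.37 × 8.85×10⁻¹² × 7.45×10⁻⁵ / 5.70×10⁻⁵ = 2.74×10⁻¹¹ F.
C = C₁ + C₂ = 2.32×10⁻¹⁰ F.

232 pF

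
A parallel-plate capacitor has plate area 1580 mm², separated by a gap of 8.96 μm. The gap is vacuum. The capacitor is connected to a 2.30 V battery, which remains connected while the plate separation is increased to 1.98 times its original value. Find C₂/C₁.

C₂/C₁ ≈ 0.505

C = ε₀A/d scales as 1/d, so C₂/C₁ = d₁/d₂ = 1/1.98 = 0.505.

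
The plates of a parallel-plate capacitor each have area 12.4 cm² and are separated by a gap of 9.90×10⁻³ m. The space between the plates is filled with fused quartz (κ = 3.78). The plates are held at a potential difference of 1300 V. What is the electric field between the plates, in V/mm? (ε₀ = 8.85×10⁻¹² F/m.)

E = V/d = 1300 / 9.90×10⁻³ = 1.31×10⁵ V/m.

131 V/mm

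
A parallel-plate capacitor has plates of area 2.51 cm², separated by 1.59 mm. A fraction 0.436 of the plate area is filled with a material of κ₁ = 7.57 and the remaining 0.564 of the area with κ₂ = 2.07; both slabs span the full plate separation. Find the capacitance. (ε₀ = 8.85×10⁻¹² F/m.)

A = 2.51 cm² = 2.51×10⁻⁴ m².
Side-by-side slabs ⇒ two capacitors in parallel, each spanning the full gap.
C₁ = κ₁ε₀A₁/d = 7.57 × 8.85×10⁻¹² × 1.09×10⁻⁴ / 1.59×10⁻³ = 4.61×10⁻¹² F.
C₂ = κ₂ε₀A₂/d = 2.07 × 8.85×10⁻¹² × 1.42×10⁻⁴ / 1.59×10⁻³ = 1.63×10⁻¹² F.
C = C₁ + C₂ = 6.24×10⁻¹² F.

C ≈ 6.24 pF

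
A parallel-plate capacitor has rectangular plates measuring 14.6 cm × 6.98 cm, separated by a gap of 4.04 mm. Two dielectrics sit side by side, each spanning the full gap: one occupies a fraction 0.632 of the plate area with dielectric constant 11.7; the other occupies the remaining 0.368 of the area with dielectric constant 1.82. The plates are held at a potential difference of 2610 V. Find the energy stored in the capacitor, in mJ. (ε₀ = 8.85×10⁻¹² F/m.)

U ≈ 0.613 mJ

A = 14.6 × 6.98 cm² = 1.02×10⁻² m².
Side-by-side slabs ⇒ two capacitors in parallel, each spanning the full gap.
C₁ = κ₁ε₀A₁/d = 11.7 × 8.85×10⁻¹² × 6.44×10⁻³ / 4.04×10⁻³ = 1.65×10⁻¹⁰ F.
C₂ = κ₂ε₀A₂/d = 1.82 × 8.85×10⁻¹² × 3.75×10⁻³ / 4.04×10⁻³ = 1.50×10⁻¹¹ F.
C = C₁ + C₂ = 1.80×10⁻¹⁰ F.
U = ½CV² = ½ × 1.80×10⁻¹⁰ × (2610)² = 6.13×10⁻⁴ J.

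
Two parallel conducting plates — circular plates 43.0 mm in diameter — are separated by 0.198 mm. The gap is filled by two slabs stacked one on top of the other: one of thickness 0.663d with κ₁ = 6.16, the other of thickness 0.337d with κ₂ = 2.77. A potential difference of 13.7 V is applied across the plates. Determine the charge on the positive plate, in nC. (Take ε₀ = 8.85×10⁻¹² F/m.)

A = π(43.0/2 mm)² = 1.45×10⁻³ m².
Stacked slabs ⇒ two capacitors in series, each with the full plate area.
C₁ = κ₁ε₀A/d₁ = 6.16 × 8.85×10⁻¹² × 1.45×10⁻³ / 1.31×10⁻⁴ = 6.03×10⁻¹⁰ F.
C₂ = κ₂ε₀A/d₂ = 2.77 × 8.85×10⁻¹² × 1.45×10⁻³ / 6.67×10⁻⁵ = 5.34×10⁻¹⁰ F.
C = (1/C₁ + 1/C₂)⁻¹ = 2.83×10⁻¹⁰ F.
Q = CV = 2.83×10⁻¹⁰ × 13.7 = 3.88×10⁻⁹ C.

Q ≈ 3.88 nC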